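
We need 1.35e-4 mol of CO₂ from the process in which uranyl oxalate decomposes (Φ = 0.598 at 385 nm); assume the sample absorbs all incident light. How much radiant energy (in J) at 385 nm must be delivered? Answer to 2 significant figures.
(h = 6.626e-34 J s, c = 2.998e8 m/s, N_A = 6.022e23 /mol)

Photons that must be absorbed: 1.35e-4 / 0.598 = 2.258e-4 mol.
Photon energy: hc/λ = 5.160e-19 J; per mole, 3.107e5 J mol⁻¹.
Energy required: 2.258e-4 × 3.107e5 = 70 J.

70 J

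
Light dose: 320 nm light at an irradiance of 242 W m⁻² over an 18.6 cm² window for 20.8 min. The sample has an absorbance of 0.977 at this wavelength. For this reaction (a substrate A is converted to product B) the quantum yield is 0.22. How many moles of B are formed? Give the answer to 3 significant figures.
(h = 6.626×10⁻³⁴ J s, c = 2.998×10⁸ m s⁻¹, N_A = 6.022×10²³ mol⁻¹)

2.96×10⁻⁴ mol

Photon energy at 320 nm: hc/λ = (6.626×10⁻³⁴)(2.998×10⁸)/(320×10⁻⁹) = 6.208×10⁻¹⁹ J.
Energy delivered: (242 W m⁻²)(18.6×10⁻⁴ m²)(1248 s) = 561.7 J.
Photons incident: 561.7 / 6.208×10⁻¹⁹ = 9.048×10²⁰, i.e. 9.048×10²⁰/6.022×10²³ = 0.001502 mol.
Fraction absorbed: 1 − 10^(−0.977) = 0.8946.
Photons absorbed: 0.8946 × 0.001502 = 0.001344 mol.
Product: Φ × n_abs = 0.22 × 0.001344 = 2.957×10⁻⁴ mol.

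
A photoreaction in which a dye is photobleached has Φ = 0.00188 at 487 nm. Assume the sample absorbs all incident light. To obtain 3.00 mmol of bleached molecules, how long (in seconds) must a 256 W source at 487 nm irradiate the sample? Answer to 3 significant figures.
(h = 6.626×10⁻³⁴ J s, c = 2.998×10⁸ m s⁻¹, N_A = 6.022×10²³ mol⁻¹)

Product: 3.00 mmol = 0.00300 mol.
Photons that must be absorbed: 0.00300 / 0.00188 = 1.596 mol.
Photon energy: hc/λ = 4.079×10⁻¹⁹ J; per mole, 2.456×10⁵ J mol⁻¹.
Energy required: 1.596 × 2.456×10⁵ = 3.920×10⁵ J.
Time: 3.920×10⁵ J / 256 W = 1530 s.

t ≈ 1530 s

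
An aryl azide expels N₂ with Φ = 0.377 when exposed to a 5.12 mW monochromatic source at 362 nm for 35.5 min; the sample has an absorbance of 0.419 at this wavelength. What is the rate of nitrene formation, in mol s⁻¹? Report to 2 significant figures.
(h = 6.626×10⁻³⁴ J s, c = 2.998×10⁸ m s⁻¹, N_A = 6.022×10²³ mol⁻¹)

Photon energy at 362 nm: hc/λ = (6.626×10⁻³⁴)(2.998×10⁸)/(362×10⁻⁹) = 5.487×10⁻¹⁹ J.
Energy delivered: (5.12 mW)(2130 s) = 10.91 J.
Photons incident: 10.91 / 5.487×10⁻¹⁹ = 1.988×10¹⁹, i.e. 1.988×10¹⁹/6.022×10²³ = 3.301×10⁻⁵ mol.
Fraction absorbed: 1 − 10^(−0.419) = 0.6189.
Photons absorbed: 0.6189 × 3.301×10⁻⁵ = 2.043×10⁻⁵ mol.
Product formed: 0.377 × 2.043×10⁻⁵ = 7.702×10⁻⁶ mol.
Rate: 7.702×10⁻⁶ / 2130 s = 3.6×10⁻⁹ mol s⁻¹.

3.6×10⁻⁹ mol s⁻¹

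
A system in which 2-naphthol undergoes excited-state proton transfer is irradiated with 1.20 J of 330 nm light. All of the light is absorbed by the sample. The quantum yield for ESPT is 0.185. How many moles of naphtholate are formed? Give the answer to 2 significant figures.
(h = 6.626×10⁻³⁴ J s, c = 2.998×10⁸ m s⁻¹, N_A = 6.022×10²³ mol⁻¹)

6.1×10⁻⁷ mol

Photon energy at 330 nm: hc/λ = (6.626×10⁻³⁴)(2.998×10⁸)/(330×10⁻⁹) = 6.020×10⁻¹⁹ J.
Photons incident: 1.20 / 6.020×10⁻¹⁹ = 1.993×10¹⁸, i.e. 1.993×10¹⁸/6.022×10²³ = 3.310×10⁻⁶ mol.
Product: Φ × n_abs = 0.185 × 3.310×10⁻⁶ = 6.124×10⁻⁷ mol.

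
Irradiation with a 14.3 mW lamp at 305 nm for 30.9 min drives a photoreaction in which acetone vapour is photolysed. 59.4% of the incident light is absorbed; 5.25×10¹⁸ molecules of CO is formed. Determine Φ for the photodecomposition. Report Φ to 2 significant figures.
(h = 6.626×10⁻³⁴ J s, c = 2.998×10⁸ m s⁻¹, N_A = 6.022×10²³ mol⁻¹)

Φ = 0.22

Product: 5.25×10¹⁸ / 6.022×10²³ = 8.718×10⁻⁶ mol.
Photon energy at 305 nm: hc/λ = (6.626×10⁻³⁴)(2.998×10⁸)/(305×10⁻⁹) = 6.513×10⁻¹⁹ J.
Energy delivered: (14.3 mW)(1854 s) = 26.51 J.
Photons incident: 26.51 / 6.513×10⁻¹⁹ = 4.070×10¹⁹, i.e. 4.070×10¹⁹/6.022×10²³ = 6.759×10⁻⁵ mol.
Photons absorbed: 0.594 × 6.759×10⁻⁵ = 4.015×10⁻⁵ mol.
Φ = 8.718×10⁻⁶ mol / 4.015×10⁻⁵ mol photons = 0.22.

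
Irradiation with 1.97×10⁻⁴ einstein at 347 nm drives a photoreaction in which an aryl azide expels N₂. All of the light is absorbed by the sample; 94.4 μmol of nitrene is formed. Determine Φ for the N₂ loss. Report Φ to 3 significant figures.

Product: 94.4 μmol = 9.44×10⁻⁵ mol.
Φ = 9.44×10⁻⁵ mol / 1.97×10⁻⁴ mol photons = 0.479.

Φ = 0.479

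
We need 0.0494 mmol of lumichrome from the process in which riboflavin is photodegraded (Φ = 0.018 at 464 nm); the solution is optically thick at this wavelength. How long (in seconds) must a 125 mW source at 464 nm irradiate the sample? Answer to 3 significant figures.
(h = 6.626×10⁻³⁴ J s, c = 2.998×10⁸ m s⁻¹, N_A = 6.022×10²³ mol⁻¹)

t ≈ 5660 s

Product: 0.0494 mmol = 4.94×10⁻⁵ mol.
Photons that must be absorbed: 4.94×10⁻⁵ / 0.018 = 0.002744 mol.
Photon energy: hc/λ = 4.281×10⁻¹⁹ J; per mole, 2.578×10⁵ J mol⁻¹.
Energy required: 0.002744 × 2.578×10⁵ = 707.4 J.
Time: 707.4 J / 0.125 W = 5660 s.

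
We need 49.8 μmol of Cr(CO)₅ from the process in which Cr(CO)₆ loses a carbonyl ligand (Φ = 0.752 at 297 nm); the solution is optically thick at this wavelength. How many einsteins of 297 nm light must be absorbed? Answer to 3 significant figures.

6.62×10⁻⁵ einstein

Product: 49.8 μmol = 4.98×10⁻⁵ mol.
Photons that must be absorbed: 4.98×10⁻⁵ / 0.752 = 6.622×10⁻⁵ mol.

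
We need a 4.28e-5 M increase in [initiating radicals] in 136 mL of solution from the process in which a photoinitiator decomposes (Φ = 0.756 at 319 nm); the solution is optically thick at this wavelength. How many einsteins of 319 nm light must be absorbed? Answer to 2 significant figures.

Product: (4.28e-5 M)(0.136 L) = 5.821e-6 mol.
Photons that must be absorbed: 5.821e-6 / 0.756 = 7.700e-6 mol.

7.7e-6 einstein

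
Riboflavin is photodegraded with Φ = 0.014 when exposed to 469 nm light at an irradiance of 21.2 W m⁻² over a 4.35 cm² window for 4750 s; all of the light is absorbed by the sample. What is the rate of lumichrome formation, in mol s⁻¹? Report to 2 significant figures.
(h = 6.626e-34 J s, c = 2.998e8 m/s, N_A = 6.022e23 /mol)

5.1e-10 mol s⁻¹

Photon energy at 469 nm: hc/λ = (6.626e-34)(2.998e8)/(469e-9) = 4.236e-19 J.
Energy delivered: (21.2 W m⁻²)(4.35e-4 m²)(4750 s) = 43.80 J.
Photons incident: 43.80 / 4.236e-19 = 1.034e20, i.e. 1.034e20/6.022e23 = 1.717e-4 mol.
Product formed: 0.014 × 1.717e-4 = 2.404e-6 mol.
Rate: 2.404e-6 / 4750 s = 5.1e-10 mol s⁻¹.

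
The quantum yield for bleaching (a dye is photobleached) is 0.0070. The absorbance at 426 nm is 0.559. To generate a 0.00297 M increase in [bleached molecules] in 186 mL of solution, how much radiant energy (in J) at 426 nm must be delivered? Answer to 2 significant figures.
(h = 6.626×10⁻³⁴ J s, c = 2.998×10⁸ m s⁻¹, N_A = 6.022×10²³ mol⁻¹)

3.1×10⁴ J

Product: (0.00297 M)(0.186 L) = 5.524×10⁻⁴ mol.
Photons that must be absorbed: 5.524×10⁻⁴ / 0.0070 = 0.07891 mol.
Fraction absorbed: 1 − 10^(−0.559) = 0.7239.
Incident photons needed: 0.07891 / 0.7239 = 0.1090 mol.
Photon energy: hc/λ = 4.663×10⁻¹⁹ J; per mole, 2.808×10⁵ J mol⁻¹.
Energy required: 0.1090 × 2.808×10⁵ = 3.1×10⁴ J.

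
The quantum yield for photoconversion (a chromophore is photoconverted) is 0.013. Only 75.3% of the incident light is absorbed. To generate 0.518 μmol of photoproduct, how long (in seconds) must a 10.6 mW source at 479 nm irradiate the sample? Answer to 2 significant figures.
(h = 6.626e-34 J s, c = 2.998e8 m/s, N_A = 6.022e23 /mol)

t ≈ 1200 s

Product: 0.518 μmol = 5.18e-7 mol.
Photons that must be absorbed: 5.18e-7 / 0.013 = 3.985e-5 mol.
Incident photons needed: 3.985e-5 / 0.753 = 5.292e-5 mol.
Photon energy: hc/λ = 4.147e-19 J; per mole, 2.497e5 J mol⁻¹.
Energy required: 5.292e-5 × 2.497e5 = 13.21 J.
Time: 13.21 J / 0.0106 W = 1200 s.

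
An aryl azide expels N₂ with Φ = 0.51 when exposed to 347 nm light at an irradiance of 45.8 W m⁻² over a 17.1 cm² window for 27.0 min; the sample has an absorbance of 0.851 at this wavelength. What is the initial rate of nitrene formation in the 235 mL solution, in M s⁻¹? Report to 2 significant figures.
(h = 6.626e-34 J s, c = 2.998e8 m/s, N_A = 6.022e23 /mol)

4.2e-7 M s⁻¹

Photon energy at 347 nm: hc/λ = (6.626e-34)(2.998e8)/(347e-9) = 5.725e-19 J.
Energy delivered: (45.8 W m⁻²)(17.1e-4 m²)(1620 s) = 126.9 J.
Photons incident: 126.9 / 5.725e-19 = 2.217e20, i.e. 2.217e20/6.022e23 = 3.682e-4 mol.
Fraction absorbed: 1 − 10^(−0.851) = 0.8591.
Photons absorbed: 0.8591 × 3.682e-4 = 3.163e-4 mol.
Product formed: 0.51 × 3.163e-4 = 1.613e-4 mol.
Rate: 1.613e-4 mol / (1620 s × 0.235 L) = 4.2e-7 M s⁻¹.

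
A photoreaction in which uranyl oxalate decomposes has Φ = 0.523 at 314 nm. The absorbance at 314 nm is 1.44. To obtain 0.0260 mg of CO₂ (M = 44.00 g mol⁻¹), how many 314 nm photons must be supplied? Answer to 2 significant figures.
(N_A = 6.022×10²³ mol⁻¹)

7.1×10¹⁷ photons

Product: 0.0260 mg / 44.00 g mol⁻¹ = 5.909×10⁻⁷ mol.
Photons that must be absorbed: 5.909×10⁻⁷ / 0.523 = 1.130×10⁻⁶ mol.
Fraction absorbed: 1 − 10^(−1.44) = 0.9637.
Incident photons needed: 1.130×10⁻⁶ / 0.9637 = 1.173×10⁻⁶ mol.
Photon count: 1.173×10⁻⁶ × 6.022×10²³ = 7.1×10¹⁷.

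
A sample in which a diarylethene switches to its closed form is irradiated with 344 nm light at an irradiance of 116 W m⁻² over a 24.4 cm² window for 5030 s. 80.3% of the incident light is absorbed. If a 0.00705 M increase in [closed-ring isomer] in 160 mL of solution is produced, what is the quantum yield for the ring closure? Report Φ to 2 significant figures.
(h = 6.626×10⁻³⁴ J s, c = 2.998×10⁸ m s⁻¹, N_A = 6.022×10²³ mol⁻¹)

Φ = 0.34

Product: (0.00705 M)(0.16 L) = 0.001128 mol.
Photon energy at 344 nm: hc/λ = (6.626×10⁻³⁴)(2.998×10⁸)/(344×10⁻⁹) = 5.775×10⁻¹⁹ J.
Energy delivered: (116 W m⁻²)(24.4×10⁻⁴ m²)(5030 s) = 1424 J.
Photons incident: 1424 / 5.775×10⁻¹⁹ = 2.466×10²¹, i.e. 2.466×10²¹/6.022×10²³ = 0.004095 mol.
Photons absorbed: 0.803 × 0.004095 = 0.003288 mol.
Φ = 0.001128 mol / 0.003288 mol photons = 0.34.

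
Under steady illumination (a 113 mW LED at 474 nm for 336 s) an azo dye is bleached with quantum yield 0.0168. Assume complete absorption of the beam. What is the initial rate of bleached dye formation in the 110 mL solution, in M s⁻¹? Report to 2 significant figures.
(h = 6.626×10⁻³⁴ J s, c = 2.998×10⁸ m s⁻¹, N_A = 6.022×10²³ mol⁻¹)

Photon energy at 474 nm: hc/λ = (6.626×10⁻³⁴)(2.998×10⁸)/(474×10⁻⁹) = 4.191×10⁻¹⁹ J.
Energy delivered: (113 mW)(336 s) = 37.97 J.
Photons incident: 37.97 / 4.191×10⁻¹⁹ = 9.060×10¹⁹, i.e. 9.060×10¹⁹/6.022×10²³ = 1.504×10⁻⁴ mol.
Product formed: 0.0168 × 1.504×10⁻⁴ = 2.527×10⁻⁶ mol.
Rate: 2.527×10⁻⁶ mol / (336 s × 0.11 L) = 6.8×10⁻⁸ M s⁻¹.

6.8×10⁻⁸ M s⁻¹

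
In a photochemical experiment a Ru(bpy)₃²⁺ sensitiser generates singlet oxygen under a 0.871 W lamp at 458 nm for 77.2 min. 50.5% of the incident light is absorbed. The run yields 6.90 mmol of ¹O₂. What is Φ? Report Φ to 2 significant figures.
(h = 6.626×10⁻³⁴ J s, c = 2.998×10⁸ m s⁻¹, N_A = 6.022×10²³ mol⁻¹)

Product: 6.90 mmol = 0.00690 mol.
Photon energy at 458 nm: hc/λ = (6.626×10⁻³⁴)(2.998×10⁸)/(458×10⁻⁹) = 4.337×10⁻¹⁹ J.
Energy delivered: (0.871 W)(4632 s) = 4034 J.
Photons incident: 4034 / 4.337×10⁻¹⁹ = 9.301×10²¹, i.e. 9.301×10²¹/6.022×10²³ = 0.01545 mol.
Photons absorbed: 0.505 × 0.01545 = 0.007802 mol.
Φ = 0.00690 mol / 0.007802 mol photons = 0.88.

Φ = 0.88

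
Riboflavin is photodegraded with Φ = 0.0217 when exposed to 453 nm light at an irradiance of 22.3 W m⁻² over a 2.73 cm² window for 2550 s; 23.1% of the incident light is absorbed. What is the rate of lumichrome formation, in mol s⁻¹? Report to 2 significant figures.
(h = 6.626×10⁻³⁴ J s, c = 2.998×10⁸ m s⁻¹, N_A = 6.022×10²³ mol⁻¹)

Photon energy at 453 nm: hc/λ = (6.626×10⁻³⁴)(2.998×10⁸)/(453×10⁻⁹) = 4.385×10⁻¹⁹ J.
Energy delivered: (22.3 W m⁻²)(2.73×10⁻⁴ m²)(2550 s) = 15.52 J.
Photons incident: 15.52 / 4.385×10⁻¹⁹ = 3.539×10¹⁹, i.e. 3.539×10¹⁹/6.022×10²³ = 5.877×10⁻⁵ mol.
Photons absorbed: 0.231 × 5.877×10⁻⁵ = 1.358×10⁻⁵ mol.
Product formed: 0.0217 × 1.358×10⁻⁵ = 2.947×10⁻⁷ mol.
Rate: 2.947×10⁻⁷ / 2550 s = 1.2×10⁻¹⁰ mol s⁻¹.

1.2×10⁻¹⁰ mol s⁻¹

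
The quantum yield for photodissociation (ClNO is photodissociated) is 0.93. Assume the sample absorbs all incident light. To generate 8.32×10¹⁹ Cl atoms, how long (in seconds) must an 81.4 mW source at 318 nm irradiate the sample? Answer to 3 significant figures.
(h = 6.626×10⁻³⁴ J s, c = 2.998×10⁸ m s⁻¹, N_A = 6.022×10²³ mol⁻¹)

Product: 8.32×10¹⁹ / 6.022×10²³ = 1.382×10⁻⁴ mol.
Photons that must be absorbed: 1.382×10⁻⁴ / 0.93 = 1.486×10⁻⁴ mol.
Photon energy: hc/λ = 6.247×10⁻¹⁹ J; per mole, 3.762×10⁵ J mol⁻¹.
Energy required: 1.486×10⁻⁴ × 3.762×10⁵ = 55.90 J.
Time: 55.90 J / 0.0814 W = 687 s.

t ≈ 687 s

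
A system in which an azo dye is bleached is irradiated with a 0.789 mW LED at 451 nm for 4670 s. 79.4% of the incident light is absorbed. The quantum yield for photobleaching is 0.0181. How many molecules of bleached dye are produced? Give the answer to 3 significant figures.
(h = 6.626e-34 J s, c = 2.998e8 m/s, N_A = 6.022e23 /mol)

Photon energy at 451 nm: hc/λ = (6.626e-34)(2.998e8)/(451e-9) = 4.405e-19 J.
Energy delivered: (0.789 mW)(4670 s) = 3.685 J.
Photons incident: 3.685 / 4.405e-19 = 8.365e18, i.e. 8.365e18/6.022e23 = 1.389e-5 mol.
Photons absorbed: 0.794 × 1.389e-5 = 1.103e-5 mol.
Product: Φ × n_abs = 0.0181 × 1.103e-5 = 1.996e-7 mol.
As a count: 1.996e-7 × 6.022e23 = 1.20e17.

1.20e17 molecules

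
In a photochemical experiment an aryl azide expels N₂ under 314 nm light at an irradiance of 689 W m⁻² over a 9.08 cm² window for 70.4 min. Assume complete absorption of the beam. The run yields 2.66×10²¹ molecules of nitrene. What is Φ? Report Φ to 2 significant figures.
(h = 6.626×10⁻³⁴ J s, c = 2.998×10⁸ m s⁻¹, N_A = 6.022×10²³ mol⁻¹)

Product: 2.66×10²¹ / 6.022×10²³ = 0.004417 mol.
Photon energy at 314 nm: hc/λ = (6.626×10⁻³⁴)(2.998×10⁸)/(314×10⁻⁹) = 6.326×10⁻¹⁹ J.
Energy delivered: (689 W m⁻²)(9.08×10⁻⁴ m²)(4224 s) = 2643 J.
Photons incident: 2643 / 6.326×10⁻¹⁹ = 4.178×10²¹, i.e. 4.178×10²¹/6.022×10²³ = 0.006938 mol.
Φ = 0.004417 mol / 0.006938 mol photons = 0.64.

Φ = 0.64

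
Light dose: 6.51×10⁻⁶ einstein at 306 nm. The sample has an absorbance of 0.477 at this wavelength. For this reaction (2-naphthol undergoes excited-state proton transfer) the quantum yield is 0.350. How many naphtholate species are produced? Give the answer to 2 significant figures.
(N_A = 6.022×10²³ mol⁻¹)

Fraction absorbed: 1 − 10^(−0.477) = 0.6666.
Photons absorbed: 0.6666 × 6.51×10⁻⁶ = 4.340×10⁻⁶ mol.
Product: Φ × n_abs = 0.350 × 4.340×10⁻⁶ = 1.519×10⁻⁶ mol.
As a count: 1.519×10⁻⁶ × 6.022×10²³ = 9.1×10¹⁷.

9.1×10¹⁷ species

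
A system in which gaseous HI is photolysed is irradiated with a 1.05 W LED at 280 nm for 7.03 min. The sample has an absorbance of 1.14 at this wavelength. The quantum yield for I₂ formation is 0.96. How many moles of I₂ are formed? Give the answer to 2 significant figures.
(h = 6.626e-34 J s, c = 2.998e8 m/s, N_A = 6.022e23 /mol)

Photon energy at 280 nm: hc/λ = (6.626e-34)(2.998e8)/(280e-9) = 7.095e-19 J.
Energy delivered: (1.05 W)(421.8 s) = 442.9 J.
Photons incident: 442.9 / 7.095e-19 = 6.242e20, i.e. 6.242e20/6.022e23 = 0.001037 mol.
Fraction absorbed: 1 − 10^(−1.14) = 0.9276.
Photons absorbed: 0.9276 × 0.001037 = 9.619e-4 mol.
Product: Φ × n_abs = 0.96 × 9.619e-4 = 9.234e-4 mol.

9.2e-4 mol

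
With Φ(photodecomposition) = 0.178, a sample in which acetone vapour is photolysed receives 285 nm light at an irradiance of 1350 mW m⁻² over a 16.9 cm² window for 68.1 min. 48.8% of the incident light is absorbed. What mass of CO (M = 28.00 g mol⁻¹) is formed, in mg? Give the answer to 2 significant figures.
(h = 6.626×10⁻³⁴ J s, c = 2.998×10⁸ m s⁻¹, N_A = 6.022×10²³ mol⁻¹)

Photon energy at 285 nm: hc/λ = (6.626×10⁻³⁴)(2.998×10⁸)/(285×10⁻⁹) = 6.970×10⁻¹⁹ J.
Energy delivered: (1350 mW m⁻²)(16.9×10⁻⁴ m²)(4086 s) = 9.322 J.
Photons incident: 9.322 / 6.970×10⁻¹⁹ = 1.337×10¹⁹, i.e. 1.337×10¹⁹/6.022×10²³ = 2.220×10⁻⁵ mol.
Photons absorbed: 0.488 × 2.220×10⁻⁵ = 1.083×10⁻⁵ mol.
Product: Φ × n_abs = 0.178 × 1.083×10⁻⁵ = 1.928×10⁻⁶ mol.
Mass: 1.928×10⁻⁶ × 28.00 = 5.398×10⁻⁵ g = 0.054 mg.

0.054 mg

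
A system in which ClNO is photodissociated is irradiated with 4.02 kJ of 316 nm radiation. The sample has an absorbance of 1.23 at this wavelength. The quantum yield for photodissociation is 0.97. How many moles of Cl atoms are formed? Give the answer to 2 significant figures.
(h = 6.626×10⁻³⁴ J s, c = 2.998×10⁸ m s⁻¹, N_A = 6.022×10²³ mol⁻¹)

0.0097 mol

Photon energy at 316 nm: hc/λ = (6.626×10⁻³⁴)(2.998×10⁸)/(316×10⁻⁹) = 6.286×10⁻¹⁹ J.
Incident energy: 4.02 kJ = 4020 J.
Photons incident: 4020 / 6.286×10⁻¹⁹ = 6.395×10²¹, i.e. 6.395×10²¹/6.022×10²³ = 0.01062 mol.
Fraction absorbed: 1 − 10^(−1.23) = 0.9411.
Photons absorbed: 0.9411 × 0.01062 = 0.009994 mol.
Product: Φ × n_abs = 0.97 × 0.009994 = 0.009694 mol.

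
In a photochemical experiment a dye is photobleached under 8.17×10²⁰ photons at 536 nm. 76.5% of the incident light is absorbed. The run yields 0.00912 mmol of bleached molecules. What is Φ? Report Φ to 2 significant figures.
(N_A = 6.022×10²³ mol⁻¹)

Φ = 0.0088

Product: 0.00912 mmol = 9.12×10⁻⁶ mol.
Moles of photons: 8.17×10²⁰ / 6.022×10²³ = 0.001357 mol.
Photons absorbed: 0.765 × 0.001357 = 0.001038 mol.
Φ = 9.12×10⁻⁶ mol / 0.001038 mol photons = 0.0088.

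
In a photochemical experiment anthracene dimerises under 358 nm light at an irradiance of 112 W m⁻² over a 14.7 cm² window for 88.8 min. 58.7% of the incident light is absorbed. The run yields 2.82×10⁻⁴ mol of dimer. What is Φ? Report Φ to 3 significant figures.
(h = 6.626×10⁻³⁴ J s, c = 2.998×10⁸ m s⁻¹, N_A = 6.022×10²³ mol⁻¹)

Photon energy at 358 nm: hc/λ = (6.626×10⁻³⁴)(2.998×10⁸)/(358×10⁻⁹) = 5.549×10⁻¹⁹ J.
Energy delivered: (112 W m⁻²)(14.7×10⁻⁴ m²)(5328 s) = 877.2 J.
Photons incident: 877.2 / 5.549×10⁻¹⁹ = 1.581×10²¹, i.e. 1.581×10²¹/6.022×10²³ = 0.002625 mol.
Photons absorbed: 0.587 × 0.002625 = 0.001541 mol.
Φ = 2.82×10⁻⁴ mol / 0.001541 mol photons = 0.183.

Φ = 0.183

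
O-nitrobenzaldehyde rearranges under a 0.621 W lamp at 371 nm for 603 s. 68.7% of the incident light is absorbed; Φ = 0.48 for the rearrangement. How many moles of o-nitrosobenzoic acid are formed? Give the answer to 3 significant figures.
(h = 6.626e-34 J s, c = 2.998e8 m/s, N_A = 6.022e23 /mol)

Photon energy at 371 nm: hc/λ = (6.626e-34)(2.998e8)/(371e-9) = 5.354e-19 J.
Energy delivered: (0.621 W)(603 s) = 374.5 J.
Photons incident: 374.5 / 5.354e-19 = 6.995e20, i.e. 6.995e20/6.022e23 = 0.001162 mol.
Photons absorbed: 0.687 × 0.001162 = 7.983e-4 mol.
Product: Φ × n_abs = 0.48 × 7.983e-4 = 3.832e-4 mol.

3.83e-4 mol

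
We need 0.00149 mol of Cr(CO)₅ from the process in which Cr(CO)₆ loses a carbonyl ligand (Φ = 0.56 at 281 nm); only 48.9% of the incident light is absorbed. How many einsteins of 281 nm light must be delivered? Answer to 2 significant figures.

0.0054 einstein

Photons that must be absorbed: 0.00149 / 0.56 = 0.002661 mol.
Incident photons needed: 0.002661 / 0.489 = 0.005442 mol.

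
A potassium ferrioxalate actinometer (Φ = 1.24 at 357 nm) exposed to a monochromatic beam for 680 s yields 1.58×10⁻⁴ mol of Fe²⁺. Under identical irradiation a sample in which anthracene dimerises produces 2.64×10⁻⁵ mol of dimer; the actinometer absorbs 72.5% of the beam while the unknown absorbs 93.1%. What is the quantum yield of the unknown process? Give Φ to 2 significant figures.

Φ = 0.16

Photons absorbed by the actinometer: 1.58×10⁻⁴ / 1.24 = 1.274×10⁻⁴ mol.
Incident flux: 1.274×10⁻⁴ / 0.725 = 1.757×10⁻⁴ einstein.
Absorbed by unknown: 0.931 × 1.757×10⁻⁴ = 1.636×10⁻⁴ mol.
Φ(unknown) = 2.64×10⁻⁵ / 1.636×10⁻⁴ = 0.16.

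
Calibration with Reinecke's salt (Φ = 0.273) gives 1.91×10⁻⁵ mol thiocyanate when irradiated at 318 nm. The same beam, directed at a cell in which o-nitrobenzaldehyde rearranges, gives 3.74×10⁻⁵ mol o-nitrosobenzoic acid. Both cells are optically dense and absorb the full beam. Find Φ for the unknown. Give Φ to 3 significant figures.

Φ = 0.535

Photons absorbed by the actinometer: 1.91×10⁻⁵ / 0.273 = 6.996×10⁻⁵ mol.
Φ(unknown) = 3.74×10⁻⁵ / 6.996×10⁻⁵ = 0.535.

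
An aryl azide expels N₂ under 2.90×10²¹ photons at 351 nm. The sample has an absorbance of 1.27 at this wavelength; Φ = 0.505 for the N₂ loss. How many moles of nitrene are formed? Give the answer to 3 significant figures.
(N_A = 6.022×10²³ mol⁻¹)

0.00230 mol

Moles of photons: 2.90×10²¹ / 6.022×10²³ = 0.004816 mol.
Fraction absorbed: 1 − 10^(−1.27) = 0.9463.
Photons absorbed: 0.9463 × 0.004816 = 0.004557 mol.
Product: Φ × n_abs = 0.505 × 0.004557 = 0.002301 mol.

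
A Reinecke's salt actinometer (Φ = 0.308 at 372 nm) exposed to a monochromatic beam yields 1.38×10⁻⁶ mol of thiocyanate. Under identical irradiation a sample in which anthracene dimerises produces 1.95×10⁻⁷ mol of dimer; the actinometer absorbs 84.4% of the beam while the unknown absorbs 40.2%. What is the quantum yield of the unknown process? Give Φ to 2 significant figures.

Photons absorbed by the actinometer: 1.38×10⁻⁶ / 0.308 = 4.481×10⁻⁶ mol.
Incident flux: 4.481×10⁻⁶ / 0.844 = 5.309×10⁻⁶ einstein.
Absorbed by unknown: 0.402 × 5.309×10⁻⁶ = 2.134×10⁻⁶ mol.
Φ(unknown) = 1.95×10⁻⁷ / 2.134×10⁻⁶ = 0.091.

Φ = 0.091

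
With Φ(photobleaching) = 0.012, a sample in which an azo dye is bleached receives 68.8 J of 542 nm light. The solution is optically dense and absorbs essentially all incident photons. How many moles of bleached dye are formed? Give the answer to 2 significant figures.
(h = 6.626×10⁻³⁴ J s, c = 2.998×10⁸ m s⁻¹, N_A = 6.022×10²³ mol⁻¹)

Photon energy at 542 nm: hc/λ = (6.626×10⁻³⁴)(2.998×10⁸)/(542×10⁻⁹) = 3.665×10⁻¹⁹ J.
Photons incident: 68.8 / 3.665×10⁻¹⁹ = 1.877×10²⁰, i.e. 1.877×10²⁰/6.022×10²³ = 3.117×10⁻⁴ mol.
Product: Φ × n_abs = 0.012 × 3.117×10⁻⁴ = 3.740×10⁻⁶ mol.

3.7×10⁻⁶ mol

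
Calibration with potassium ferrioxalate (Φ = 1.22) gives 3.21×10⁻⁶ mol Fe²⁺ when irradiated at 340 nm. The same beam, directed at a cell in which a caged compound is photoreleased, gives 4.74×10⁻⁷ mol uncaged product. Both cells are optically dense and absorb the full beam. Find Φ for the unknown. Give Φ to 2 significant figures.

Φ = 0.18

Photons absorbed by the actinometer: 3.21×10⁻⁶ / 1.22 = 2.631×10⁻⁶ mol.
Φ(unknown) = 4.74×10⁻⁷ / 2.631×10⁻⁶ = 0.18.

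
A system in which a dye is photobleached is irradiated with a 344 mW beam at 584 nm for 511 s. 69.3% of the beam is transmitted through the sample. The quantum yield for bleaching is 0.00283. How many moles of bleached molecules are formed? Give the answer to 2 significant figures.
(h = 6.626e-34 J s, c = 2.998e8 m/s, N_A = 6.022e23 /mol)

7.5e-7 mol

Photon energy at 584 nm: hc/λ = (6.626e-34)(2.998e8)/(584e-9) = 3.401e-19 J.
Energy delivered: (344 mW)(511 s) = 175.8 J.
Photons incident: 175.8 / 3.401e-19 = 5.169e20, i.e. 5.169e20/6.022e23 = 8.584e-4 mol.
Fraction absorbed: 1 − 69.3/100 = 0.3070.
Photons absorbed: 0.3070 × 8.584e-4 = 2.635e-4 mol.
Product: Φ × n_abs = 0.00283 × 2.635e-4 = 7.457e-7 mol.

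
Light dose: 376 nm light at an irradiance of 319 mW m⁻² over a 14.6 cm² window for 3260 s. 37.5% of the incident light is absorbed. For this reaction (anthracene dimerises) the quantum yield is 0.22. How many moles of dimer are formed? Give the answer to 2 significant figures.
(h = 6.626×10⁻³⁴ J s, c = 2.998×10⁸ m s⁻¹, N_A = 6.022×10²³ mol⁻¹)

Photon energy at 376 nm: hc/λ = (6.626×10⁻³⁴)(2.998×10⁸)/(376×10⁻⁹) = 5.283×10⁻¹⁹ J.
Energy delivered: (319 mW m⁻²)(14.6×10⁻⁴ m²)(3260 s) = 1.518 J.
Photons incident: 1.518 / 5.283×10⁻¹⁹ = 2.873×10¹⁸, i.e. 2.873×10¹⁸/6.022×10²³ = 4.771×10⁻⁶ mol.
Photons absorbed: 0.375 × 4.771×10⁻⁶ = 1.789×10⁻⁶ mol.
Product: Φ × n_abs = 0.22 × 1.789×10⁻⁶ = 3.936×10⁻⁷ mol.

3.9×10⁻⁷ mol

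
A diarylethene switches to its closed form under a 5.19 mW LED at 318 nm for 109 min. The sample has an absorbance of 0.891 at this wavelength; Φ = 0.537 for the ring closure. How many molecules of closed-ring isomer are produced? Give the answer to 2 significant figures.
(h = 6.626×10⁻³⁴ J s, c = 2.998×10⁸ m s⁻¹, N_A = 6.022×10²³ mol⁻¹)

Photon energy at 318 nm: hc/λ = (6.626×10⁻³⁴)(2.998×10⁸)/(318×10⁻⁹) = 6.247×10⁻¹⁹ J.
Energy delivered: (5.19 mW)(6540 s) = 33.94 J.
Photons incident: 33.94 / 6.247×10⁻¹⁹ = 5.433×10¹⁹, i.e. 5.433×10¹⁹/6.022×10²³ = 9.022×10⁻⁵ mol.
Fraction absorbed: 1 − 10^(−0.891) = 0.8715.
Photons absorbed: 0.8715 × 9.022×10⁻⁵ = 7.863×10⁻⁵ mol.
Product: Φ × n_abs = 0.537 × 7.863×10⁻⁵ = 4.222×10⁻⁵ mol.
As a count: 4.222×10⁻⁵ × 6.022×10²³ = 2.5×10¹⁹.

2.5×10¹⁹ molecules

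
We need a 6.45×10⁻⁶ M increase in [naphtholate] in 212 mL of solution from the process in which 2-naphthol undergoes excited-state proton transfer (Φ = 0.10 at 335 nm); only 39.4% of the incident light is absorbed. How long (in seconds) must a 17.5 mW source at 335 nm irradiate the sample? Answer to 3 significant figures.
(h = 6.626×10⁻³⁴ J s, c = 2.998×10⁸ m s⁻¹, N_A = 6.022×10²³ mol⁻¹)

t ≈ 708 s

Product: (6.45×10⁻⁶ M)(0.212 L) = 1.367×10⁻⁶ mol.
Photons that must be absorbed: 1.367×10⁻⁶ / 0.10 = 1.367×10⁻⁵ mol.
Incident photons needed: 1.367×10⁻⁵ / 0.394 = 3.470×10⁻⁵ mol.
Photon energy: hc/λ = 5.930×10⁻¹⁹ J; per mole, 3.571×10⁵ J mol⁻¹.
Energy required: 3.470×10⁻⁵ × 3.571×10⁵ = 12.39 J.
Time: 12.39 J / 0.0175 W = 708 s.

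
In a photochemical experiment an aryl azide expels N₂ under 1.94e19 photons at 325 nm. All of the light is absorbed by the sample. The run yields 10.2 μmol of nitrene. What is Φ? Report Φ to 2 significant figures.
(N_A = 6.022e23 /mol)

Product: 10.2 μmol = 1.02e-5 mol.
Moles of photons: 1.94e19 / 6.022e23 = 3.222e-5 mol.
Φ = 1.02e-5 mol / 3.222e-5 mol photons = 0.32.

Φ = 0.32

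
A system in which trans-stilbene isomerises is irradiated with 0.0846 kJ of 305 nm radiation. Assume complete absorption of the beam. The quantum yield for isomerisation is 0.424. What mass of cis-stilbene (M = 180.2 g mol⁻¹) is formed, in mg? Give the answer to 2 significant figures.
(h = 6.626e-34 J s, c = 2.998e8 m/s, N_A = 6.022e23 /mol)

Photon energy at 305 nm: hc/λ = (6.626e-34)(2.998e8)/(305e-9) = 6.513e-19 J.
Incident energy: 0.0846 kJ = 84.6 J.
Photons incident: 84.6 / 6.513e-19 = 1.299e20, i.e. 1.299e20/6.022e23 = 2.157e-4 mol.
Product: Φ × n_abs = 0.424 × 2.157e-4 = 9.146e-5 mol.
Mass: 9.146e-5 × 180.2 = 0.01648 g = 16 mg.

16 mg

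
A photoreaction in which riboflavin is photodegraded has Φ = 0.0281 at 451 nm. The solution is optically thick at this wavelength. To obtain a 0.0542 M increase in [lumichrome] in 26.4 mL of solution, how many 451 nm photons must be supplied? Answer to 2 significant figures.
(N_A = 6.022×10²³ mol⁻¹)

Product: (0.0542 M)(0.0264 L) = 0.001431 mol.
Photons that must be absorbed: 0.001431 / 0.0281 = 0.05093 mol.
Photon count: 0.05093 × 6.022×10²³ = 3.1×10²².

3.1×10²² photons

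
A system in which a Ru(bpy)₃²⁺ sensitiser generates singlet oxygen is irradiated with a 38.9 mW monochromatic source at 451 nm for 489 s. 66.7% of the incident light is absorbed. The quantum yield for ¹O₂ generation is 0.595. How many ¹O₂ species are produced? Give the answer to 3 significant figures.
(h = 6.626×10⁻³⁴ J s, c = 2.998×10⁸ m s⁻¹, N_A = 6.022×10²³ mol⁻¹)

Photon energy at 451 nm: hc/λ = (6.626×10⁻³⁴)(2.998×10⁸)/(451×10⁻⁹) = 4.405×10⁻¹⁹ J.
Energy delivered: (38.9 mW)(489 s) = 19.02 J.
Photons incident: 19.02 / 4.405×10⁻¹⁹ = 4.318×10¹⁹, i.e. 4.318×10¹⁹/6.022×10²³ = 7.170×10⁻⁵ mol.
Photons absorbed: 0.667 × 7.170×10⁻⁵ = 4.782×10⁻⁵ mol.
Product: Φ × n_abs = 0.595 × 4.782×10⁻⁵ = 2.845×10⁻⁵ mol.
As a count: 2.845×10⁻⁵ × 6.022×10²³ = 1.71×10¹⁹.

1.71×10¹⁹ species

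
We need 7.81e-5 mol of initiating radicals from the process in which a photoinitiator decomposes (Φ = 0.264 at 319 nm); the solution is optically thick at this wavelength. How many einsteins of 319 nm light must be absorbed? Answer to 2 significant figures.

Photons that must be absorbed: 7.81e-5 / 0.264 = 2.958e-4 mol.

3.0e-4 einstein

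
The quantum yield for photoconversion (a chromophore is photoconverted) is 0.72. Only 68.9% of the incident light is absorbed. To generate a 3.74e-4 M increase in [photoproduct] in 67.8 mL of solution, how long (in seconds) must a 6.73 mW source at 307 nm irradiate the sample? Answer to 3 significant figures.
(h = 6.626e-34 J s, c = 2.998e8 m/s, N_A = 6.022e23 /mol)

Product: (3.74e-4 M)(0.0678 L) = 2.536e-5 mol.
Photons that must be absorbed: 2.536e-5 / 0.72 = 3.522e-5 mol.
Incident photons needed: 3.522e-5 / 0.689 = 5.112e-5 mol.
Photon energy: hc/λ = 6.471e-19 J; per mole, 3.897e5 J mol⁻¹.
Energy required: 5.112e-5 × 3.897e5 = 19.92 J.
Time: 19.92 J / 0.00673 W = 2960 s.

t ≈ 2960 s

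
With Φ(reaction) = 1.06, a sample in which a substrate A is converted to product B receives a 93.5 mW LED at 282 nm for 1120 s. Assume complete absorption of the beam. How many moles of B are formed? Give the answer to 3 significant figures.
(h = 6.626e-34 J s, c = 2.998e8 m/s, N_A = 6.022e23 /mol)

Photon energy at 282 nm: hc/λ = (6.626e-34)(2.998e8)/(282e-9) = 7.044e-19 J.
Energy delivered: (93.5 mW)(1120 s) = 104.7 J.
Photons incident: 104.7 / 7.044e-19 = 1.486e20, i.e. 1.486e20/6.022e23 = 2.468e-4 mol.
Product: Φ × n_abs = 1.06 × 2.468e-4 = 2.616e-4 mol.

2.62e-4 mol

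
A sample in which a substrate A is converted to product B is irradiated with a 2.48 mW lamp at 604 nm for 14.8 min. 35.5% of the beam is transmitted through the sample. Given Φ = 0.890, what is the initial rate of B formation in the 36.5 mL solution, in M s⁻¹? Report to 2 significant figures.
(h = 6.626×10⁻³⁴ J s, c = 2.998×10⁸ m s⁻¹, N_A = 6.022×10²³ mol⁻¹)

2.0×10⁻⁷ M s⁻¹

Photon energy at 604 nm: hc/λ = (6.626×10⁻³⁴)(2.998×10⁸)/(604×10⁻⁹) = 3.289×10⁻¹⁹ J.
Energy delivered: (2.48 mW)(888 s) = 2.202 J.
Photons incident: 2.202 / 3.289×10⁻¹⁹ = 6.695×10¹⁸, i.e. 6.695×10¹⁸/6.022×10²³ = 1.112×10⁻⁵ mol.
Fraction absorbed: 1 − 35.5/100 = 0.6450.
Photons absorbed: 0.6450 × 1.112×10⁻⁵ = 7.172×10⁻⁶ mol.
Product formed: 0.890 × 7.172×10⁻⁶ = 6.383×10⁻⁶ mol.
Rate: 6.383×10⁻⁶ mol / (888 s × 0.0365 L) = 2.0×10⁻⁷ M s⁻¹.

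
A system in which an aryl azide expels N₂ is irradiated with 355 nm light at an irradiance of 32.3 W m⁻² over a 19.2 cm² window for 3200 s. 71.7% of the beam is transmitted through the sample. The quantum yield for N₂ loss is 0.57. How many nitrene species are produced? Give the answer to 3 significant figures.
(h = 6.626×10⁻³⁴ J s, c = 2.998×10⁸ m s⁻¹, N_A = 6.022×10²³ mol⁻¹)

Photon energy at 355 nm: hc/λ = (6.626×10⁻³⁴)(2.998×10⁸)/(355×10⁻⁹) = 5.596×10⁻¹⁹ J.
Energy delivered: (32.3 W m⁻²)(19.2×10⁻⁴ m²)(3200 s) = 198.5 J.
Photons incident: 198.5 / 5.596×10⁻¹⁹ = 3.547×10²⁰, i.e. 3.547×10²⁰/6.022×10²³ = 5.890×10⁻⁴ mol.
Fraction absorbed: 1 − 71.7/100 = 0.2830.
Photons absorbed: 0.2830 × 5.890×10⁻⁴ = 1.667×10⁻⁴ mol.
Product: Φ × n_abs = 0.57 × 1.667×10⁻⁴ = 9.502×10⁻⁵ mol.
As a count: 9.502×10⁻⁵ × 6.022×10²³ = 5.72×10¹⁹.

5.72×10¹⁹ species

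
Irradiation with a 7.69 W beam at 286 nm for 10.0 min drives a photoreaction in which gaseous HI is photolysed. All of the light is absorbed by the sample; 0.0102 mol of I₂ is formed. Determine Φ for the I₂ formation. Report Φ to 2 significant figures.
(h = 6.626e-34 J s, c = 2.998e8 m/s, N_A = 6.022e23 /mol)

Photon energy at 286 nm: hc/λ = (6.626e-34)(2.998e8)/(286e-9) = 6.946e-19 J.
Energy delivered: (7.69 W)(600 s) = 4614 J.
Photons incident: 4614 / 6.946e-19 = 6.643e21, i.e. 6.643e21/6.022e23 = 0.01103 mol.
Φ = 0.0102 mol / 0.01103 mol photons = 0.92.

Φ = 0.92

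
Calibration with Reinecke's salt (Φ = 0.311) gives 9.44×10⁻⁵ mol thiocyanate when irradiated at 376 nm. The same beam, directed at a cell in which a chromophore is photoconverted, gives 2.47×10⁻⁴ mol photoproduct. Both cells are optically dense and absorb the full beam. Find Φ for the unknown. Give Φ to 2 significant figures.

Φ = 0.81

Photons absorbed by the actinometer: 9.44×10⁻⁵ / 0.311 = 3.035×10⁻⁴ mol.
Φ(unknown) = 2.47×10⁻⁴ / 3.035×10⁻⁴ = 0.81.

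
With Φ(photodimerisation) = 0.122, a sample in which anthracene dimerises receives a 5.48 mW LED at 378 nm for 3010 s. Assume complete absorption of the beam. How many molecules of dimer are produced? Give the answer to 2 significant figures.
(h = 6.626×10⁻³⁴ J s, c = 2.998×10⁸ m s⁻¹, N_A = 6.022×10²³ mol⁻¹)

Photon energy at 378 nm: hc/λ = (6.626×10⁻³⁴)(2.998×10⁸)/(378×10⁻⁹) = 5.255×10⁻¹⁹ J.
Energy delivered: (5.48 mW)(3010 s) = 16.49 J.
Photons incident: 16.49 / 5.255×10⁻¹⁹ = 3.138×10¹⁹, i.e. 3.138×10¹⁹/6.022×10²³ = 5.211×10⁻⁵ mol.
Product: Φ × n_abs = 0.122 × 5.211×10⁻⁵ = 6.357×10⁻⁶ mol.
As a count: 6.357×10⁻⁶ × 6.022×10²³ = 3.8×10¹⁸.

3.8×10¹⁸ molecules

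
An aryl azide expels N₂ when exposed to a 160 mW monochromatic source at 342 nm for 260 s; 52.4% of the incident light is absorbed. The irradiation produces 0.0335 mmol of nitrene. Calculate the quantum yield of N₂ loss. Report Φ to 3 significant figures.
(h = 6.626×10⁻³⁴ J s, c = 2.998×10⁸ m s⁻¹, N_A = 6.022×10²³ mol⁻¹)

Product: 0.0335 mmol = 3.35×10⁻⁵ mol.
Photon energy at 342 nm: hc/λ = (6.626×10⁻³⁴)(2.998×10⁸)/(342×10⁻⁹) = 5.808×10⁻¹⁹ J.
Energy delivered: (160 mW)(260 s) = 41.60 J.
Photons incident: 41.60 / 5.808×10⁻¹⁹ = 7.163×10¹⁹, i.e. 7.163×10¹⁹/6.022×10²³ = 1.189×10⁻⁴ mol.
Photons absorbed: 0.524 × 1.189×10⁻⁴ = 6.230×10⁻⁵ mol.
Φ = 3.35×10⁻⁵ mol / 6.230×10⁻⁵ mol photons = 0.538.

Φ = 0.538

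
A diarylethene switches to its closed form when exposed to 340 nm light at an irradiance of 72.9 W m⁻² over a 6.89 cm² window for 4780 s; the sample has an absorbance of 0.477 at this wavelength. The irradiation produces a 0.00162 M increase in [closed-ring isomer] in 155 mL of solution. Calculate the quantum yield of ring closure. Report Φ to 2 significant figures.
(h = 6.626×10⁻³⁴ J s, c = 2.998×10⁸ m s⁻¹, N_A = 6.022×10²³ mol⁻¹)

Φ = 0.55

Product: (0.00162 M)(0.155 L) = 2.511×10⁻⁴ mol.
Photon energy at 340 nm: hc/λ = (6.626×10⁻³⁴)(2.998×10⁸)/(340×10⁻⁹) = 5.843×10⁻¹⁹ J.
Energy delivered: (72.9 W m⁻²)(6.89×10⁻⁴ m²)(4780 s) = 240.1 J.
Photons incident: 240.1 / 5.843×10⁻¹⁹ = 4.109×10²⁰, i.e. 4.109×10²⁰/6.022×10²³ = 6.823×10⁻⁴ mol.
Fraction absorbed: 1 − 10^(−0.477) = 0.6666.
Photons absorbed: 0.6666 × 6.823×10⁻⁴ = 4.548×10⁻⁴ mol.
Φ = 2.511×10⁻⁴ mol / 4.548×10⁻⁴ mol photons = 0.55.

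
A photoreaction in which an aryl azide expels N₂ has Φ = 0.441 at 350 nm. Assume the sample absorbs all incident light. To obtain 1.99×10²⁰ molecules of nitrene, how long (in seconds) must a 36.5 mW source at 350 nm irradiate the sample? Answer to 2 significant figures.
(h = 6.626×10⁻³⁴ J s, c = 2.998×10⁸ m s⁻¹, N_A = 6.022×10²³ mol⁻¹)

t ≈ 7000 s

Product: 1.99×10²⁰ / 6.022×10²³ = 3.305×10⁻⁴ mol.
Photons that must be absorbed: 3.305×10⁻⁴ / 0.441 = 7.494×10⁻⁴ mol.
Photon energy: hc/λ = 5.676×10⁻¹⁹ J; per mole, 3.418×10⁵ J mol⁻¹.
Energy required: 7.494×10⁻⁴ × 3.418×10⁵ = 256.1 J.
Time: 256.1 J / 0.0365 W = 7000 s.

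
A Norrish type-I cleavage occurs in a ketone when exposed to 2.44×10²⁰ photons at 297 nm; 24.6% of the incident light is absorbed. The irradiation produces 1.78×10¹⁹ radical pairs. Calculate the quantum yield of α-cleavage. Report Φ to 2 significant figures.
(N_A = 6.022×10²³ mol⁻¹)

Product: 1.78×10¹⁹ / 6.022×10²³ = 2.956×10⁻⁵ mol.
Moles of photons: 2.44×10²⁰ / 6.022×10²³ = 4.052×10⁻⁴ mol.
Photons absorbed: 0.246 × 4.052×10⁻⁴ = 9.968×10⁻⁵ mol.
Φ = 2.956×10⁻⁵ mol / 9.968×10⁻⁵ mol photons = 0.30.

Φ = 0.30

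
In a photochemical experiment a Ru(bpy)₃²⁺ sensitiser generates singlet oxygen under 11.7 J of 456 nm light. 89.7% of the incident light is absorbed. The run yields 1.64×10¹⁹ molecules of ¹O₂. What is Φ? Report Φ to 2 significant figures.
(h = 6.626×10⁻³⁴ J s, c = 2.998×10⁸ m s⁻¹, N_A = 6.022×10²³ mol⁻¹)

Product: 1.64×10¹⁹ / 6.022×10²³ = 2.723×10⁻⁵ mol.
Photon energy at 456 nm: hc/λ = (6.626×10⁻³⁴)(2.998×10⁸)/(456×10⁻⁹) = 4.356×10⁻¹⁹ J.
Photons incident: 11.7 / 4.356×10⁻¹⁹ = 2.686×10¹⁹, i.e. 2.686×10¹⁹/6.022×10²³ = 4.460×10⁻⁵ mol.
Photons absorbed: 0.897 × 4.460×10⁻⁵ = 4.001×10⁻⁵ mol.
Φ = 2.723×10⁻⁵ mol / 4.001×10⁻⁵ mol photons = 0.68.

Φ = 0.68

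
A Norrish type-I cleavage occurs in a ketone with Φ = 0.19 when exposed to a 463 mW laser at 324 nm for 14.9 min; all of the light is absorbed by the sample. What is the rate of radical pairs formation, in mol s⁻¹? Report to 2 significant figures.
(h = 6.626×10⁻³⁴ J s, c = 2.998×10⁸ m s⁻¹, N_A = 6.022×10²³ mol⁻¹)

Photon energy at 324 nm: hc/λ = (6.626×10⁻³⁴)(2.998×10⁸)/(324×10⁻⁹) = 6.131×10⁻¹⁹ J.
Energy delivered: (463 mW)(894 s) = 413.9 J.
Photons incident: 413.9 / 6.131×10⁻¹⁹ = 6.751×10²⁰, i.e. 6.751×10²⁰/6.022×10²³ = 0.001121 mol.
Product formed: 0.19 × 0.001121 = 2.130×10⁻⁴ mol.
Rate: 2.130×10⁻⁴ / 894 s = 2.4×10⁻⁷ mol s⁻¹.

2.4×10⁻⁷ mol s⁻¹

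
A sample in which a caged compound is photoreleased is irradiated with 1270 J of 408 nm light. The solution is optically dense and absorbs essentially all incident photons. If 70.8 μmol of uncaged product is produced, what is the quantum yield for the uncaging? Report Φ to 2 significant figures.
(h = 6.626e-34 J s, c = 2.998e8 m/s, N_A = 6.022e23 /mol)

Φ = 0.016

Product: 70.8 μmol = 7.08e-5 mol.
Photon energy at 408 nm: hc/λ = (6.626e-34)(2.998e8)/(408e-9) = 4.869e-19 J.
Photons incident: 1270 / 4.869e-19 = 2.608e21, i.e. 2.608e21/6.022e23 = 0.004331 mol.
Φ = 7.08e-5 mol / 0.004331 mol photons = 0.016.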